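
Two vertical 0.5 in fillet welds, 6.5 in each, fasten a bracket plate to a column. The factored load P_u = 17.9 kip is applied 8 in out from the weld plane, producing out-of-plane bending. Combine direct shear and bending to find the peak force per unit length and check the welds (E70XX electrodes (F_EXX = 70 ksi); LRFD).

f_max ≈ 10.3 kip/in; adequate

L_w = 2 × 6.5 = 13 in; section modulus (unit throat) S = 2 × L²/6 = 14.08 in².
Direct shear f_v = P/L_w = 17.9/13 = 1.377 kip/in.
Moment M = P × e = 17.9 × 8 = 143.2 kip·in; bending f_b = M/S = 10.17 kip/in.
f_max = √(f_v² + f_b²) = √(1.377² + 10.17²) = 10.26 kip/in.
φr_n = 0.75 × 0.6 × 70 × (0.707 × 0.5) = 11.14 kip/in → adequate.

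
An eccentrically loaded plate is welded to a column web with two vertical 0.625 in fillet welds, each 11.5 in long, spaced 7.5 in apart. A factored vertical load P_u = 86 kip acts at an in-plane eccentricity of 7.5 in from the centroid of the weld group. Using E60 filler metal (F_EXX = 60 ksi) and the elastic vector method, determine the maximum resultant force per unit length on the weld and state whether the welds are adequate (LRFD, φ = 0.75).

Total weld length L_w = 23 in. Treat welds as unit-width lines.
Polar moment about centroid: J = 2[d³/12 + d(b/2)²] = 2[11.5³/12 + 11.5×3.75²] = 576.9 in³.
Direct shear f_v = P/L_w = 86 / 23 = 3.739 kip/in (vertical).
Torsion M = P·e = 86 × 7.5 = 645 kip·in.
Critical point at (x, y) = (3.75, 5.75) from centroid. f_tx = M·y/J = 6.429 kip/in; f_ty = M·x/J = 4.193 kip/in.
Resultant f_max = √[f_tx² + (f_v + f_ty)²] = √[6.429² + (3.739 + 4.193)²] = 10.21 kip/in.
Capacity per unit length: φr_n = 0.75 × 0.6 × 60 × (0.707 × 0.625) = 11.93 kip/in.
10.21 ≤ 11.93 → adequate.

f_max ≈ 10.2 kip/in; adequate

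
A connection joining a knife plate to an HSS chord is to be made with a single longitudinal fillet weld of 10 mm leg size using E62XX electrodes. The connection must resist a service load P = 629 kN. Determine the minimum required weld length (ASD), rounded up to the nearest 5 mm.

E62XX → F_EXX = 620 MPa.
Throat t_e = 0.707 × 10 = 7.07 mm.
r_n/Ω = (0.6 × 620 × 7.07) / 2.0 = 1315 N/mm = 1.315 kN/mm.
L_req = P / (r_n/Ω) = 629 / 1.315 = 478.3 mm total.
Round up → use L = 480 mm.

L = 480 mm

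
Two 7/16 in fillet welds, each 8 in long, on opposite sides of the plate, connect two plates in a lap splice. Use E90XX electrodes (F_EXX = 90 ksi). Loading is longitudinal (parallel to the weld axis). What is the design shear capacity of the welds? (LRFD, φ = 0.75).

Effective throat t_e = 0.707 × 0.4375 = 0.3093 in.
Total length L = 16 in; A_we = 0.3093 × 16 = 4.949 in².
F_nw = 0.6 F_EXX = 0.6 × 90 = 54 ksi.
φR_n = 0.75 × 54 × 4.949 = 200.4 kip.

φR_n ≈ 200 kip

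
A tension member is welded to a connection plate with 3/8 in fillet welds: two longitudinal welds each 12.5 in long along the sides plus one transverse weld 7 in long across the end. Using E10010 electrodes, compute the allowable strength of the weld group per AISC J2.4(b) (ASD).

R_n/Ω ≈ 255 kip

E100XX → F_EXX = 100 ksi.
t_e = 0.707 × 0.375 = 0.2651 in.
R_nwl = 0.6 × 100 × 0.2651 × 25 = 397.7 kip (longitudinal, 2 welds).
R_nwt = 0.6 × 100 × 0.2651 × 7 = 111.4 kip (transverse, base value).
(i) R_nwl + R_nwt = 509 kip; (ii) 0.85 R_nwl + 1.5 R_nwt = 505.1 kip.
R_n = max = 509 kip [governs: (i)]; R_n/Ω = 254.5 kip.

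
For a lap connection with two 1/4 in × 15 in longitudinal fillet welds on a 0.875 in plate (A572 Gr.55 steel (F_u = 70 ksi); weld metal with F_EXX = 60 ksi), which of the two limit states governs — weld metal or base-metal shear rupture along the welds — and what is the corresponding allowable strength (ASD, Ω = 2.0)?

t_e = 0.707 × 0.25 = 0.1767 in; L = 30 in.
Weld metal: R_n/Ω = (1/2.0) × 0.6 × 60 × 0.1767 × 30 = 95.44 kips.
Base metal (shear rupture): R_n/Ω = (1/2.0) × 0.6 × 70 × 0.875 × 30 = 551.2 kips.
Governing: weld metal.

R_n/Ω ≈ 95.4 kips (weld metal governs)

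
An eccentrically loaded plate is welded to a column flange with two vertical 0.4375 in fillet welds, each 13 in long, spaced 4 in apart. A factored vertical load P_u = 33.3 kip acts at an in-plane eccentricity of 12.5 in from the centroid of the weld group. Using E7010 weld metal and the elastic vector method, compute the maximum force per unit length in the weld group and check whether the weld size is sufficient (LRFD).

E70XX → F_EXX = 70 ksi.
Total weld length L_w = 26 in. Treat welds as unit-width lines.
Polar moment about centroid: J = 2[d³/12 + d(b/2)²] = 2[13³/12 + 13×2²] = 470.2 in³.
Direct shear f_v = P/L_w = 33.3 / 26 = 1.281 kip/in (vertical).
Torsion M = P·e = 33.3 × 12.5 = 416.25 kip·in.
Critical point at (x, y) = (2, 6.5) from centroid. f_tx = M·y/J = 5.755 kip/in; f_ty = M·x/J = 1.771 kip/in.
Resultant f_max = √[f_tx² + (f_v + f_ty)²] = √[5.755² + (1.281 + 1.771)²] = 6.514 kip/in.
Capacity per unit length: φr_n = 0.75 × 0.6 × 70 × (0.707 × 0.4375) = 9.743 kip/in.
6.514 ≤ 9.743 → adequate.

f_max ≈ 6.51 kip/in; adequate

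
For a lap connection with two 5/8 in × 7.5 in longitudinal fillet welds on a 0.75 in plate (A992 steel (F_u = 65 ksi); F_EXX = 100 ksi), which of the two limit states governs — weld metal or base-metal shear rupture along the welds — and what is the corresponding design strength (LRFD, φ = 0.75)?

φR_n ≈ 298 kips (weld metal governs)

t_e = 0.707 × 0.625 = 0.4419 in; L = 15 in.
Weld metal: φR_n = 0.75 × 0.6 × 100 × 0.4419 × 15 = 298.3 kips.
Base metal (shear rupture): φR_n = 0.75 × 0.6 × 65 × 0.75 × 15 = 329.1 kips.
Governing: weld metal.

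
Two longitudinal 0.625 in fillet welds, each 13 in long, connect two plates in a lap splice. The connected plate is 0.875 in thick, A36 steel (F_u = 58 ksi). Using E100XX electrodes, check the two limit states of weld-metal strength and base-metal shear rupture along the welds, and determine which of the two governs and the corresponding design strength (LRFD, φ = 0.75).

E100XX → F_EXX = 100 ksi.
t_e = 0.707 × 0.625 = 0.4419 in; L = 26 in.
Weld metal: φR_n = 0.75 × 0.6 × 100 × 0.4419 × 26 = 517 kip.
Base metal (shear rupture): φR_n = 0.75 × 0.6 × 58 × 0.875 × 26 = 593.8 kip.
Governing: weld metal.

φR_n ≈ 517 kip (weld metal governs)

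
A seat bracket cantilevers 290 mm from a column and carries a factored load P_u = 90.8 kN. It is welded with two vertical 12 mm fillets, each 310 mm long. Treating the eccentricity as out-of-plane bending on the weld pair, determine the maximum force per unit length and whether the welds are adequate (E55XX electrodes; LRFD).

E55XX → F_EXX = 550 MPa.
L_w = 2 × 310 = 620 mm; section modulus (unit throat) S = 2 × L²/6 = 32030 mm².
Direct shear f_v = P/L_w = 90.8×10³/620 = 146.5 N/mm.
Moment M = P × e = 90.8×10³ × 290 = 26332000 N·mm; bending f_b = M/S = 822 N/mm.
f_max = √(f_v² + f_b²) = √(146.5² + 822²) = 835 N/mm.
φr_n = 0.75 × 0.6 × 550 × (0.707 × 12) = 2100 N/mm → adequate.

f_max ≈ 835 N/mm; adequate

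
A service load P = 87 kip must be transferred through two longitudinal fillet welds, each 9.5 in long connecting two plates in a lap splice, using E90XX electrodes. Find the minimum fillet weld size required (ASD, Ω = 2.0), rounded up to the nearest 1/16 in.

E90XX → F_EXX = 90 ksi.
Total weld length L = 19 in.
Required throat t_e = P × Ω / (0.6 F_EXX × L) = 87 × 2.0 / (0.6 × 90 × 19) = 0.1696 in.
Required leg w = t_e / 0.707 = 0.2399 in → use 1/4 in.

w = 1/4 in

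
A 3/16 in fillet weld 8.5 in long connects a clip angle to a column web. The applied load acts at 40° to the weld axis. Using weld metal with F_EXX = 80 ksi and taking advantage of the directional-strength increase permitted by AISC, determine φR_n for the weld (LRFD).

φR_n ≈ 51 kip

t_e = 0.707 × 0.1875 = 0.1326 in; A_we = 0.1326 × 8.5 = 1.127 in².
Directional factor: 1.0 + 0.5 sin^1.5(40°) = 1.258.
F_nw = 0.6 × 80 × 1.258 = 60.37 ksi.
φR_n = 0.75 × 60.37 × 1.127 = 51.02 kip.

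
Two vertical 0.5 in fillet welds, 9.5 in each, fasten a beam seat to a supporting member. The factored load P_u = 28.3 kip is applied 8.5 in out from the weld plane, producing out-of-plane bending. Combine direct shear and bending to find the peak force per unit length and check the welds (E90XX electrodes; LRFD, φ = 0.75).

E90XX → F_EXX = 90 ksi.
L_w = 2 × 9.5 = 19 in; section modulus (unit throat) S = 2 × L²/6 = 30.08 in².
Direct shear f_v = P/L_w = 28.3/19 = 1.489 kip/in.
Moment M = P × e = 28.3 × 8.5 = 240.55 kip·in; bending f_b = M/S = 7.996 kip/in.
f_max = √(f_v² + f_b²) = √(1.489² + 7.996²) = 8.134 kip/in.
φr_n = 0.75 × 0.6 × 90 × (0.707 × 0.5) = 14.32 kip/in → adequate.

f_max ≈ 8.13 kip/in; adequate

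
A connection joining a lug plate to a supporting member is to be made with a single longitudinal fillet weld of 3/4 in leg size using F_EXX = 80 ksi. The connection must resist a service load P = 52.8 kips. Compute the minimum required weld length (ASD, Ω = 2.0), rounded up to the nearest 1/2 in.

Throat t_e = 0.707 × 0.75 = 0.5302 in.
r_n/Ω = (0.6 × 80 × 0.5302) / 2.0 = 12.73 kip/in.
L_req = P / (r_n/Ω) = 52.8 / 12.73 = 4.149 in total.
Round up → use L = 4.5 in.

L = 4.5 in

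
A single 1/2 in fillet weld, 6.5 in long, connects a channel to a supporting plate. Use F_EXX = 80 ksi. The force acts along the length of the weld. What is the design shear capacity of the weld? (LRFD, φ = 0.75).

φR_n ≈ 82.7 kips

Effective throat t_e = 0.707 × 0.5 = 0.3535 in.
Total length L = 6.5 in; A_we = 0.3535 × 6.5 = 2.298 in².
F_nw = 0.6 F_EXX = 0.6 × 80 = 48 ksi.
φR_n = 0.75 × 48 × 2.298 = 82.72 kips.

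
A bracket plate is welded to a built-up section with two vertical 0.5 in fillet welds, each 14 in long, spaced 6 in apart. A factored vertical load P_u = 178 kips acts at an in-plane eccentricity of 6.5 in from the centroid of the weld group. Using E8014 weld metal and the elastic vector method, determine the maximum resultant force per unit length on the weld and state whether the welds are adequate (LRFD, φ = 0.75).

f_max ≈ 16 kip/in; NOT adequate

E80XX → F_EXX = 80 ksi.
Total weld length L_w = 28 in. Treat welds as unit-width lines.
Polar moment about centroid: J = 2[d³/12 + d(b/2)²] = 2[14³/12 + 14×3²] = 709.3 in³.
Direct shear f_v = P/L_w = 178 / 28 = 6.357 kip/in (vertical).
Torsion M = P·e = 178 × 6.5 = 1157 kip·in.
Critical point at (x, y) = (3, 7) from centroid. f_tx = M·y/J = 11.42 kip/in; f_ty = M·x/J = 4.893 kip/in.
Resultant f_max = √[f_tx² + (f_v + f_ty)²] = √[11.42² + (6.357 + 4.893)²] = 16.03 kip/in.
Capacity per unit length: φr_n = 0.75 × 0.6 × 80 × (0.707 × 0.5) = 12.73 kip/in.
16.03 > 12.73 → NOT adequate.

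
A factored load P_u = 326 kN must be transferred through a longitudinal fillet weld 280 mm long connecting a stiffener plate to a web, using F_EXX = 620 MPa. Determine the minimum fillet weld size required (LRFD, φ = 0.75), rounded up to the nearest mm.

Total weld length L = 280 mm.
Required throat t_e = P_u / (φ × 0.6 F_EXX × L) = 326 / (0.75 × 0.6 × 620 × 280 × 10⁻³) = 4.173 mm.
Required leg w = t_e / 0.707 = 5.902 mm → use 6 mm.

w = 6 mm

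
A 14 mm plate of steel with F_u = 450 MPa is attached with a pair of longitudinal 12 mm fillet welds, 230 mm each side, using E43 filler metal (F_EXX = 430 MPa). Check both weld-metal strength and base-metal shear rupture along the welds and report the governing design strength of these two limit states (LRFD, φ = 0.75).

t_e = 0.707 × 12 = 8.484 mm; L = 460 mm.
Weld metal: φR_n = 0.75 × 0.6 × 430 × 8.484 × 460 × 10⁻³ = 755.2 kN.
Base metal (shear rupture): φR_n = 0.75 × 0.6 × 450 × 14 × 460 × 10⁻³ = 1304 kN.
Governing: weld metal.

φR_n ≈ 755 kN (weld metal governs)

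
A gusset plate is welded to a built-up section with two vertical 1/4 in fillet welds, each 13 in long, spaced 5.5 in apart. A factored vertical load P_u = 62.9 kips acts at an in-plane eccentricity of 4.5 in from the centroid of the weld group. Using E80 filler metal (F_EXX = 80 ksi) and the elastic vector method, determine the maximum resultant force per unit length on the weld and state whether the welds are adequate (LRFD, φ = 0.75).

f_max ≈ 5.01 kip/in; adequate

Total weld length L_w = 26 in. Treat welds as unit-width lines.
Polar moment about centroid: J = 2[d³/12 + d(b/2)²] = 2[13³/12 + 13×2.75²] = 562.8 in³.
Direct shear f_v = P/L_w = 62.9 / 26 = 2.419 kip/in (vertical).
Torsion M = P·e = 62.9 × 4.5 = 283.05 kip·in.
Critical point at (x, y) = (2.75, 6.5) from centroid. f_tx = M·y/J = 3.269 kip/in; f_ty = M·x/J = 1.383 kip/in.
Resultant f_max = √[f_tx² + (f_v + f_ty)²] = √[3.269² + (2.419 + 1.383)²] = 5.014 kip/in.
Capacity per unit length: φr_n = 0.75 × 0.6 × 80 × (0.707 × 0.25) = 6.363 kip/in.
5.014 ≤ 6.363 → adequate.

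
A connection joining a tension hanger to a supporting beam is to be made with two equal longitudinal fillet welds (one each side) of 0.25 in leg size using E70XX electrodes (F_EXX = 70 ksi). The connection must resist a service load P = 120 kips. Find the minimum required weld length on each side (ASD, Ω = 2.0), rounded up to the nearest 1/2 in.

Throat t_e = 0.707 × 0.25 = 0.1767 in.
r_n/Ω = (0.6 × 70 × 0.1767) / 2.0 = 3.712 kip/in.
L_req = P / (r_n/Ω) = 120 / 3.712 = 32.33 in total.
Per side: 32.33 / 2 = 16.16 in.
Round up → use L = 16.5 in on each side.

L = 16.5 in on each side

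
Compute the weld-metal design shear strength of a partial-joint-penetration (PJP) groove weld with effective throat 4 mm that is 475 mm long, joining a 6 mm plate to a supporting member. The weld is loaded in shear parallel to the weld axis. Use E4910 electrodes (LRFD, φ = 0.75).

φR_n ≈ 419 kN

E49XX → F_EXX = 490 MPa.
Effective throat (given) t_e = 4 mm.
A_we = 4 × 475 = 1900 mm².
F_nw = 0.6 F_EXX = 294 MPa.
φR_n = 0.75 × 294 × 1900 × 10⁻³ = 419 kN.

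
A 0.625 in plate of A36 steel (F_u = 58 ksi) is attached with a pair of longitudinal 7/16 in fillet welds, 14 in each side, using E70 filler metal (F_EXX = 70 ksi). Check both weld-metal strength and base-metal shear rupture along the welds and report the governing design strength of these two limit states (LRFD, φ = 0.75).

φR_n ≈ 273 kip (weld metal governs)

t_e = 0.707 × 0.4375 = 0.3093 in; L = 28 in.
Weld metal: φR_n = 0.75 × 0.6 × 70 × 0.3093 × 28 = 272.8 kip.
Base metal (shear rupture): φR_n = 0.75 × 0.6 × 58 × 0.625 × 28 = 456.8 kip.
Governing: weld metal.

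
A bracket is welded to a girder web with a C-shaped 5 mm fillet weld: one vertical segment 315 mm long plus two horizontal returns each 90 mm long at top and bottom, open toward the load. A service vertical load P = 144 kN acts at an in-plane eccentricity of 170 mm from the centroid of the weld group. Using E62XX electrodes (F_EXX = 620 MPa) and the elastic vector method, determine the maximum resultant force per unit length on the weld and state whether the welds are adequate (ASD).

f_max ≈ 745 N/mm; NOT adequate

Total weld length L_w = 495 mm. Treat welds as unit-width lines.
Centroid: x̄ = 2×90×45 / 495 = 16.36 mm from the vertical weld.
Polar moment about centroid: J = I_x + I_y = [315³/12 + 2×90×157.5²] + [315×16.36² + 2(90³/12 + 90×28.64²)] = 7423000 mm³.
Direct shear f_v = P/L_w = 144×10³ / 495 = 290.9 N/mm (vertical).
Torsion M = P·e = 144×10³ × 170 = 24480000 N·mm.
Critical point at (x, y) = (73.64, 157.5) from centroid. f_tx = M·y/J = 519.4 N/mm; f_ty = M·x/J = 242.8 N/mm.
Resultant f_max = √[f_tx² + (f_v + f_ty)²] = √[519.4² + (290.9 + 242.8)²] = 744.8 N/mm.
Capacity per unit length: r_n/Ω = (1/2.0) × 0.6 × 620 × (0.707 × 5) = 657.5 N/mm.
744.8 > 657.5 → NOT adequate.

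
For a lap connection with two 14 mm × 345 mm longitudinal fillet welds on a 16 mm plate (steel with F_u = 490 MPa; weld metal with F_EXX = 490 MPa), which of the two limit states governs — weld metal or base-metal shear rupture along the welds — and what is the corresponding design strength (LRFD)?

t_e = 0.707 × 14 = 9.898 mm; L = 690 mm.
Weld metal: φR_n = 0.75 × 0.6 × 490 × 9.898 × 690 × 10⁻³ = 1506 kN.
Base metal (shear rupture): φR_n = 0.75 × 0.6 × 490 × 16 × 690 × 10⁻³ = 2434 kN.
Governing: weld metal.

φR_n ≈ 1510 kN (weld metal governs)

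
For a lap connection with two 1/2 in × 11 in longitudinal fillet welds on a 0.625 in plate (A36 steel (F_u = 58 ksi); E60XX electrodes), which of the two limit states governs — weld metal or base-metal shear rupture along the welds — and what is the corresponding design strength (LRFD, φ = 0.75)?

φR_n ≈ 210 kips (weld metal governs)

E60XX → F_EXX = 60 ksi.
t_e = 0.707 × 0.5 = 0.3535 in; L = 22 in.
Weld metal: φR_n = 0.75 × 0.6 × 60 × 0.3535 × 22 = 210 kips.
Base metal (shear rupture): φR_n = 0.75 × 0.6 × 58 × 0.625 × 22 = 358.9 kips.
Governing: weld metal.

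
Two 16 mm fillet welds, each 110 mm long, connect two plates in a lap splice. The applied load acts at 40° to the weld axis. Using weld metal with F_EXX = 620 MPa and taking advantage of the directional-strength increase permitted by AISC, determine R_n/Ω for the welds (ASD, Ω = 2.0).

R_n/Ω ≈ 582 kN

t_e = 0.707 × 16 = 11.31 mm; A_we = 11.31 × 220 = 2489 mm².
Directional factor: 1.0 + 0.5 sin^1.5(40°) = 1.258.
F_nw = 0.6 × 620 × 1.258 = 467.9 MPa.
R_n/Ω = (467.9 × 2489) / 2.0 × 10⁻³ = 582.2 kN.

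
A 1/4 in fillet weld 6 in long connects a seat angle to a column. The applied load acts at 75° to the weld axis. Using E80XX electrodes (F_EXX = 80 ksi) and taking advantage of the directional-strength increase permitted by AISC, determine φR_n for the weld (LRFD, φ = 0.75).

t_e = 0.707 × 0.25 = 0.1767 in; A_we = 0.1767 × 6 = 1.06 in².
Directional factor: 1.0 + 0.5 sin^1.5(75°) = 1.475.
F_nw = 0.6 × 80 × 1.475 = 70.78 ksi.
φR_n = 0.75 × 70.78 × 1.06 = 56.3 kips.

φR_n ≈ 56.3 kips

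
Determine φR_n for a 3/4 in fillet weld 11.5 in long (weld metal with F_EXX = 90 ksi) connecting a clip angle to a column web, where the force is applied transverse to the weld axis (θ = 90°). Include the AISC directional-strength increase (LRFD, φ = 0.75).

t_e = 0.707 × 0.75 = 0.5302 in; A_we = 0.5302 × 11.5 = 6.098 in².
Directional factor: 1.0 + 0.5 sin^1.5(90°) = 1.5.
F_nw = 0.6 × 90 × 1.5 = 81 ksi.
φR_n = 0.75 × 81 × 6.098 = 370.4 kip.

φR_n ≈ 370 kip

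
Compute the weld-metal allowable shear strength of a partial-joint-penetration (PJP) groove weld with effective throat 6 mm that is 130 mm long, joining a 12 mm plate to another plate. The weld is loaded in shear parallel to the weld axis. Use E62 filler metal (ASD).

R_n/Ω ≈ 145 kN

E62XX → F_EXX = 620 MPa.
Effective throat (given) t_e = 6 mm.
A_we = 6 × 130 = 780 mm².
F_nw = 0.6 F_EXX = 372 MPa.
R_n/Ω = (372 × 780) / 2.0 × 10⁻³ = 145.1 kN.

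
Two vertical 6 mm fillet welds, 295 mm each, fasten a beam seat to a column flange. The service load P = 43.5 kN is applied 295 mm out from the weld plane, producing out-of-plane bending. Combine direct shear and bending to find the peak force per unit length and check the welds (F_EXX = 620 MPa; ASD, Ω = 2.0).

f_max ≈ 448 N/mm; adequate

L_w = 2 × 295 = 590 mm; section modulus (unit throat) S = 2 × L²/6 = 29010 mm².
Direct shear f_v = P/L_w = 43.5×10³/590 = 73.73 N/mm.
Moment M = P × e = 43.5×10³ × 295 = 12832000 N·mm; bending f_b = M/S = 442.4 N/mm.
f_max = √(f_v² + f_b²) = √(73.73² + 442.4²) = 448.5 N/mm.
r_n/Ω = (1/2.0) × 0.6 × 620 × (0.707 × 6) = 789 N/mm → adequate.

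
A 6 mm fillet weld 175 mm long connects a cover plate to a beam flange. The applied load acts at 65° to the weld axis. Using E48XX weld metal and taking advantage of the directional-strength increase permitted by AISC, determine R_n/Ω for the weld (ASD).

E48XX → F_EXX = 480 MPa.
t_e = 0.707 × 6 = 4.242 mm; A_we = 4.242 × 175 = 742.4 mm².
Directional factor: 1.0 + 0.5 sin^1.5(65°) = 1.431.
F_nw = 0.6 × 480 × 1.431 = 412.2 MPa.
R_n/Ω = (412.2 × 742.4) / 2.0 × 10⁻³ = 153 kN.

R_n/Ω ≈ 153 kN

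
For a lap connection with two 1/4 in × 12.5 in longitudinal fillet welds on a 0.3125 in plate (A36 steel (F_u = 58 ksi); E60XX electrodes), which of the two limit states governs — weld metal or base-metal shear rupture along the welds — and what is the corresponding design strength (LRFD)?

E60XX → F_EXX = 60 ksi.
t_e = 0.707 × 0.25 = 0.1767 in; L = 25 in.
Weld metal: φR_n = 0.75 × 0.6 × 60 × 0.1767 × 25 = 119.3 kips.
Base metal (shear rupture): φR_n = 0.75 × 0.6 × 58 × 0.3125 × 25 = 203.9 kips.
Governing: weld metal.

φR_n ≈ 119 kips (weld metal governs)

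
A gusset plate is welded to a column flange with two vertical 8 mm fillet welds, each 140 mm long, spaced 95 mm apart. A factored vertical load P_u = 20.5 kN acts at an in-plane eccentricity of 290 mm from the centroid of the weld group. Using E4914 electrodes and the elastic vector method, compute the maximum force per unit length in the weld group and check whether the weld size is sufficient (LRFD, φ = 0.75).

E49XX → F_EXX = 490 MPa.
Total weld length L_w = 280 mm. Treat welds as unit-width lines.
Polar moment about centroid: J = 2[d³/12 + d(b/2)²] = 2[140³/12 + 140×47.5²] = 1089000 mm³.
Direct shear f_v = P/L_w = 20.5×10³ / 280 = 73.21 N/mm (vertical).
Torsion M = P·e = 20.5×10³ × 290 = 5945000 N·mm.
Critical point at (x, y) = (47.5, 70) from centroid. f_tx = M·y/J = 382.1 N/mm; f_ty = M·x/J = 259.3 N/mm.
Resultant f_max = √[f_tx² + (f_v + f_ty)²] = √[382.1² + (73.21 + 259.3)²] = 506.5 N/mm.
Capacity per unit length: φr_n = 0.75 × 0.6 × 490 × (0.707 × 8) = 1247 N/mm.
506.5 ≤ 1247 → adequate.

f_max ≈ 507 N/mm; adequate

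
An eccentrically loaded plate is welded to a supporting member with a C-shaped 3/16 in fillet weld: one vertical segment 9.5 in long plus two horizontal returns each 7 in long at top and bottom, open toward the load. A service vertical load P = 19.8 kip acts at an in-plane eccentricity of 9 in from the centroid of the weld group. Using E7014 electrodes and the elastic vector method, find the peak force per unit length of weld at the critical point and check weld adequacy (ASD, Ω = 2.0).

f_max ≈ 3.03 kip/in; NOT adequate

E70XX → F_EXX = 70 ksi.
Total weld length L_w = 23.5 in. Treat welds as unit-width lines.
Centroid: x̄ = 2×7×3.5 / 23.5 = 2.085 in from the vertical weld.
Polar moment about centroid: J = I_x + I_y = [9.5³/12 + 2×7×4.75²] + [9.5×2.085² + 2(7³/12 + 7×1.415²)] = 513.8 in³.
Direct shear f_v = P/L_w = 19.8 / 23.5 = 0.8426 kip/in (vertical).
Torsion M = P·e = 19.8 × 9 = 178.2 kip·in.
Critical point at (x, y) = (4.915, 4.75) from centroid. f_tx = M·y/J = 1.647 kip/in; f_ty = M·x/J = 1.705 kip/in.
Resultant f_max = √[f_tx² + (f_v + f_ty)²] = √[1.647² + (0.8426 + 1.705)²] = 3.033 kip/in.
Capacity per unit length: r_n/Ω = (1/2.0) × 0.6 × 70 × (0.707 × 0.1875) = 2.784 kip/in.
3.033 > 2.784 → NOT adequate.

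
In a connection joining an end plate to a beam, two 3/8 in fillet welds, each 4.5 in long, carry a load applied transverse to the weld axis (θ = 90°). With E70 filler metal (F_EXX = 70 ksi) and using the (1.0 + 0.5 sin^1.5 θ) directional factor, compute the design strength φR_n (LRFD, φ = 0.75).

φR_n ≈ 113 kip

t_e = 0.707 × 0.375 = 0.2651 in; A_we = 0.2651 × 9 = 2.386 in².
Directional factor: 1.0 + 0.5 sin^1.5(90°) = 1.5.
F_nw = 0.6 × 70 × 1.5 = 63 ksi.
φR_n = 0.75 × 63 × 2.386 = 112.7 kip.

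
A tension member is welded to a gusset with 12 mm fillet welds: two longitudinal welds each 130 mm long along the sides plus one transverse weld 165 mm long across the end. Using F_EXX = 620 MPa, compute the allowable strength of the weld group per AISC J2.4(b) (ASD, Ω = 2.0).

R_n/Ω ≈ 739 kN

t_e = 0.707 × 12 = 8.484 mm.
R_nwl = 0.6 × 620 × 8.484 × 260 × 10⁻³ = 820.6 kN (longitudinal, 2 welds).
R_nwt = 0.6 × 620 × 8.484 × 165 × 10⁻³ = 520.7 kN (transverse, base value).
(i) R_nwl + R_nwt = 1341 kN; (ii) 0.85 R_nwl + 1.5 R_nwt = 1479 kN.
R_n = max = 1479 kN [governs: (ii)]; R_n/Ω = 739.3 kN.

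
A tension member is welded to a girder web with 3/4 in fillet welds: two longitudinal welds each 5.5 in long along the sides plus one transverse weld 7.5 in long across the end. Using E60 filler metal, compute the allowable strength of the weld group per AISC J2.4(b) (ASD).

R_n/Ω ≈ 197 kip

E60XX → F_EXX = 60 ksi.
t_e = 0.707 × 0.75 = 0.5302 in.
R_nwl = 0.6 × 60 × 0.5302 × 11 = 210 kip (longitudinal, 2 welds).
R_nwt = 0.6 × 60 × 0.5302 × 7.5 = 143.2 kip (transverse, base value).
(i) R_nwl + R_nwt = 353.1 kip; (ii) 0.85 R_nwl + 1.5 R_nwt = 393.2 kip.
R_n = max = 393.2 kip [governs: (ii)]; R_n/Ω = 196.6 kip.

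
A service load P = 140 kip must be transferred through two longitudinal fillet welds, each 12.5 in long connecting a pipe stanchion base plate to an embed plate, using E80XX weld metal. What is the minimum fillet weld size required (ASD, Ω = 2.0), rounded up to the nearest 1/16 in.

w = 3/8 in

E80XX → F_EXX = 80 ksi.
Total weld length L = 25 in.
Required throat t_e = P × Ω / (0.6 F_EXX × L) = 140 × 2.0 / (0.6 × 80 × 25) = 0.2333 in.
Required leg w = t_e / 0.707 = 0.33 in → use 3/8 in.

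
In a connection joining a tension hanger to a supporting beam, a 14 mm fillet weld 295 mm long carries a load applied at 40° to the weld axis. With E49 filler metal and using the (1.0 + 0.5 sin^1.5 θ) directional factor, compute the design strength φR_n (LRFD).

φR_n ≈ 810 kN

E49XX → F_EXX = 490 MPa.
t_e = 0.707 × 14 = 9.898 mm; A_we = 9.898 × 295 = 2920 mm².
Directional factor: 1.0 + 0.5 sin^1.5(40°) = 1.258.
F_nw = 0.6 × 490 × 1.258 = 369.8 MPa.
φR_n = 0.75 × 369.8 × 2920 × 10⁻³ = 809.7 kN.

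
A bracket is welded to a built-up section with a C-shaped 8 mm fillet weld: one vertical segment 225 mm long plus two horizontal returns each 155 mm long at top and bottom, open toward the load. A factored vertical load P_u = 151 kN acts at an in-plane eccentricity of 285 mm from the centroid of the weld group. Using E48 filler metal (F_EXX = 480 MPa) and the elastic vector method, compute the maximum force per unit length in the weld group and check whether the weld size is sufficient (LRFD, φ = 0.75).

f_max ≈ 1290 N/mm; NOT adequate

Total weld length L_w = 535 mm. Treat welds as unit-width lines.
Centroid: x̄ = 2×155×77.5 / 535 = 44.91 mm from the vertical weld.
Polar moment about centroid: J = I_x + I_y = [225³/12 + 2×155×112.5²] + [225×44.91² + 2(155³/12 + 155×32.59²)] = 6276000 mm³.
Direct shear f_v = P/L_w = 151×10³ / 535 = 282.2 N/mm (vertical).
Torsion M = P·e = 151×10³ × 285 = 43035000 N·mm.
Critical point at (x, y) = (110.1, 112.5) from centroid. f_tx = M·y/J = 771.4 N/mm; f_ty = M·x/J = 754.9 N/mm.
Resultant f_max = √[f_tx² + (f_v + f_ty)²] = √[771.4² + (282.2 + 754.9)²] = 1293 N/mm.
Capacity per unit length: φr_n = 0.75 × 0.6 × 480 × (0.707 × 8) = 1222 N/mm.
1293 > 1222 → NOT adequate.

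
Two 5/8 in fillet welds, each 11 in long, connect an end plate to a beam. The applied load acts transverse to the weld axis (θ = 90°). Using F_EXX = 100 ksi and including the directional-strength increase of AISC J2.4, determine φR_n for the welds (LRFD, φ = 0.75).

t_e = 0.707 × 0.625 = 0.4419 in; A_we = 0.4419 × 22 = 9.721 in².
Directional factor: 1.0 + 0.5 sin^1.5(90°) = 1.5.
F_nw = 0.6 × 100 × 1.5 = 90 ksi.
φR_n = 0.75 × 90 × 9.721 = 656.2 kip.

φR_n ≈ 656 kip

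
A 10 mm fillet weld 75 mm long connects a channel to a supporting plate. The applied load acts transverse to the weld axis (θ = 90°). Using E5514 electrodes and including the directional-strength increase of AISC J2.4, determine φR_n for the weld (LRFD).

φR_n ≈ 197 kN

E55XX → F_EXX = 550 MPa.
t_e = 0.707 × 10 = 7.07 mm; A_we = 7.07 × 75 = 530.2 mm².
Directional factor: 1.0 + 0.5 sin^1.5(90°) = 1.5.
F_nw = 0.6 × 550 × 1.5 = 495 MPa.
φR_n = 0.75 × 495 × 530.2 × 10⁻³ = 196.9 kN.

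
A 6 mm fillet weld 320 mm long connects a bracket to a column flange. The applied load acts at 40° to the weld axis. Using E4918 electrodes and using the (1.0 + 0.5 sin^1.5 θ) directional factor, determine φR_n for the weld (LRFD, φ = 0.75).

φR_n ≈ 376 kN

E49XX → F_EXX = 490 MPa.
t_e = 0.707 × 6 = 4.242 mm; A_we = 4.242 × 320 = 1357 mm².
Directional factor: 1.0 + 0.5 sin^1.5(40°) = 1.258.
F_nw = 0.6 × 490 × 1.258 = 369.8 MPa.
φR_n = 0.75 × 369.8 × 1357 × 10⁻³ = 376.4 kN.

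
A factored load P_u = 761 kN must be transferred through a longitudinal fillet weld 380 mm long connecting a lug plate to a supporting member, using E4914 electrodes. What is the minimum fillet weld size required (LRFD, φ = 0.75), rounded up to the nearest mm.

w = 13 mm

E49XX → F_EXX = 490 MPa.
Total weld length L = 380 mm.
Required throat t_e = P_u / (φ × 0.6 F_EXX × L) = 761 / (0.75 × 0.6 × 490 × 380 × 10⁻³) = 9.082 mm.
Required leg w = t_e / 0.707 = 12.85 mm → use 13 mm.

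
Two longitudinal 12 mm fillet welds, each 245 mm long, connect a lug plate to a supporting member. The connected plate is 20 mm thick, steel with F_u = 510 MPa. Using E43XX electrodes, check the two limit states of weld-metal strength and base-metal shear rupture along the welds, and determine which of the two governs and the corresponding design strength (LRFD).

φR_n ≈ 804 kN (weld metal governs)

E43XX → F_EXX = 430 MPa.
t_e = 0.707 × 12 = 8.484 mm; L = 490 mm.
Weld metal: φR_n = 0.75 × 0.6 × 430 × 8.484 × 490 × 10⁻³ = 804.4 kN.
Base metal (shear rupture): φR_n = 0.75 × 0.6 × 510 × 20 × 490 × 10⁻³ = 2249 kN.
Governing: weld metal.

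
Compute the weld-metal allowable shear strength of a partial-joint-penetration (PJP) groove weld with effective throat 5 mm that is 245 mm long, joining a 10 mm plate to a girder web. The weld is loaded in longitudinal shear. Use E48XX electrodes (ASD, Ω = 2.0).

E48XX → F_EXX = 480 MPa.
Effective throat (given) t_e = 5 mm.
A_we = 5 × 245 = 1225 mm².
F_nw = 0.6 F_EXX = 288 MPa.
R_n/Ω = (288 × 1225) / 2.0 × 10⁻³ = 176.4 kN.

R_n/Ω ≈ 176 kN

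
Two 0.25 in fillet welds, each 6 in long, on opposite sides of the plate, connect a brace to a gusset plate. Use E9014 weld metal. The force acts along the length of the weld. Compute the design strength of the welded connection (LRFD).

φR_n ≈ 85.9 kips

E90XX → F_EXX = 90 ksi.
Effective throat t_e = 0.707 × 0.25 = 0.1767 in.
Total length L = 12 in; A_we = 0.1767 × 12 = 2.121 in².
F_nw = 0.6 F_EXX = 0.6 × 90 = 54 ksi.
φR_n = 0.75 × 54 × 2.121 = 85.9 kips.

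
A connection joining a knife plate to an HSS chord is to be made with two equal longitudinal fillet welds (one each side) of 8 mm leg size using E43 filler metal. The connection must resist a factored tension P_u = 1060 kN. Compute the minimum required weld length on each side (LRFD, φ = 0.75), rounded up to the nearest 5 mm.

E43XX → F_EXX = 430 MPa.
Throat t_e = 0.707 × 8 = 5.656 mm.
φr_n = 0.75 × 0.6 × 430 × 5.656 × 10⁻³ = 1.094 kN/mm.
L_req = P_u / φr_n = 1060 / 1.094 = 968.5 mm total.
Per side: 968.5 / 2 = 484.3 mm.
Round up → use L = 485 mm on each side.

L = 485 mm on each side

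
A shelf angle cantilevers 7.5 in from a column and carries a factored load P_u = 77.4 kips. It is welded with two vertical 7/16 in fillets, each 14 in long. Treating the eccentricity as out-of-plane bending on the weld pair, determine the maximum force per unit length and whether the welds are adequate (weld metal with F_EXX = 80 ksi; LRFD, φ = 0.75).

L_w = 2 × 14 = 28 in; section modulus (unit throat) S = 2 × L²/6 = 65.33 in².
Direct shear f_v = P/L_w = 77.4/28 = 2.764 kip/in.
Moment M = P × e = 77.4 × 7.5 = 580.5 kip·in; bending f_b = M/S = 8.885 kip/in.
f_max = √(f_v² + f_b²) = √(2.764² + 8.885²) = 9.305 kip/in.
φr_n = 0.75 × 0.6 × 80 × (0.707 × 0.4375) = 11.14 kip/in → adequate.

f_max ≈ 9.31 kip/in; adequate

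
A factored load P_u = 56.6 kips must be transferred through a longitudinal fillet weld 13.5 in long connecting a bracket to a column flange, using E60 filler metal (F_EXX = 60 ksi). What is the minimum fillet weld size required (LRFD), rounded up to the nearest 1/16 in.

w = 1/4 in

Total weld length L = 13.5 in.
Required throat t_e = P_u / (φ × 0.6 F_EXX × L) = 56.6 / (0.75 × 0.6 × 60 × 13.5) = 0.1553 in.
Required leg w = t_e / 0.707 = 0.2196 in → use 1/4 in.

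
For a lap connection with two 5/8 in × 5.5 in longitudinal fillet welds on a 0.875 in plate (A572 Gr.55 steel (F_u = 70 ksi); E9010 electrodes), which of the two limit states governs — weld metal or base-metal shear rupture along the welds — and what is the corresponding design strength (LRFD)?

φR_n ≈ 197 kip (weld metal governs)

E90XX → F_EXX = 90 ksi.
t_e = 0.707 × 0.625 = 0.4419 in; L = 11 in.
Weld metal: φR_n = 0.75 × 0.6 × 90 × 0.4419 × 11 = 196.9 kip.
Base metal (shear rupture): φR_n = 0.75 × 0.6 × 70 × 0.875 × 11 = 303.2 kip.
Governing: weld metal.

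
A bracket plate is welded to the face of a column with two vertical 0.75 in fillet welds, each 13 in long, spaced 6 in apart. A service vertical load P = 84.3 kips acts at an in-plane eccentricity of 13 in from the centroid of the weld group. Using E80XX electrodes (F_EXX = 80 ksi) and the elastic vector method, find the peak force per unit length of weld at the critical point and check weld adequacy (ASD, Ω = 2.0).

Total weld length L_w = 26 in. Treat welds as unit-width lines.
Polar moment about centroid: J = 2[d³/12 + d(b/2)²] = 2[13³/12 + 13×3²] = 600.2 in³.
Direct shear f_v = P/L_w = 84.3 / 26 = 3.242 kip/in (vertical).
Torsion M = P·e = 84.3 × 13 = 1095.9 kip·in.
Critical point at (x, y) = (3, 6.5) from centroid. f_tx = M·y/J = 11.87 kip/in; f_ty = M·x/J = 5.478 kip/in.
Resultant f_max = √[f_tx² + (f_v + f_ty)²] = √[11.87² + (3.242 + 5.478)²] = 14.73 kip/in.
Capacity per unit length: r_n/Ω = (1/2.0) × 0.6 × 80 × (0.707 × 0.75) = 12.73 kip/in.
14.73 > 12.73 → NOT adequate.

f_max ≈ 14.7 kip/in; NOT adequate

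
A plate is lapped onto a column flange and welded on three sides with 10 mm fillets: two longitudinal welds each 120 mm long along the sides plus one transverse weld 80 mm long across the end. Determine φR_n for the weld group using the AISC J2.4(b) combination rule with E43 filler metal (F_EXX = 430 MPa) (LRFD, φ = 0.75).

φR_n ≈ 443 kN

t_e = 0.707 × 10 = 7.07 mm.
R_nwl = 0.6 × 430 × 7.07 × 240 × 10⁻³ = 437.8 kN (longitudinal, 2 welds).
R_nwt = 0.6 × 430 × 7.07 × 80 × 10⁻³ = 145.9 kN (transverse, base value).
(i) R_nwl + R_nwt = 583.7 kN; (ii) 0.85 R_nwl + 1.5 R_nwt = 591 kN.
R_n = max = 591 kN [governs: (ii)]; φR_n = 443.2 kN.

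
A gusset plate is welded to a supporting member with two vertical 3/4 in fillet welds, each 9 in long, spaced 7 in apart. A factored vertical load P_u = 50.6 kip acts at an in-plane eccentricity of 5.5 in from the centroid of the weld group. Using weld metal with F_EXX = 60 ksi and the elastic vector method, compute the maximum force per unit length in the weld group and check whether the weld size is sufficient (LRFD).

f_max ≈ 6.74 kip/in; adequate

Total weld length L_w = 18 in. Treat welds as unit-width lines.
Polar moment about centroid: J = 2[d³/12 + d(b/2)²] = 2[9³/12 + 9×3.5²] = 342 in³.
Direct shear f_v = P/L_w = 50.6 / 18 = 2.811 kip/in (vertical).
Torsion M = P·e = 50.6 × 5.5 = 278.3 kip·in.
Critical point at (x, y) = (3.5, 4.5) from centroid. f_tx = M·y/J = 3.662 kip/in; f_ty = M·x/J = 2.848 kip/in.
Resultant f_max = √[f_tx² + (f_v + f_ty)²] = √[3.662² + (2.811 + 2.848)²] = 6.741 kip/in.
Capacity per unit length: φr_n = 0.75 × 0.6 × 60 × (0.707 × 0.75) = 14.32 kip/in.
6.741 ≤ 14.32 → adequate.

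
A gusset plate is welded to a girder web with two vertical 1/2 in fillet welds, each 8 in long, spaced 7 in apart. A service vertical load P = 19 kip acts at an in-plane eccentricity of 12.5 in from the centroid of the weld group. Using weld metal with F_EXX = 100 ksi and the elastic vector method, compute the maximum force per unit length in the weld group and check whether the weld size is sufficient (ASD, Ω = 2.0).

Total weld length L_w = 16 in. Treat welds as unit-width lines.
Polar moment about centroid: J = 2[d³/12 + d(b/2)²] = 2[8³/12 + 8×3.5²] = 281.3 in³.
Direct shear f_v = P/L_w = 19 / 16 = 1.188 kip/in (vertical).
Torsion M = P·e = 19 × 12.5 = 237.5 kip·in.
Critical point at (x, y) = (3.5, 4) from centroid. f_tx = M·y/J = 3.377 kip/in; f_ty = M·x/J = 2.955 kip/in.
Resultant f_max = √[f_tx² + (f_v + f_ty)²] = √[3.377² + (1.188 + 2.955)²] = 5.344 kip/in.
Capacity per unit length: r_n/Ω = (1/2.0) × 0.6 × 100 × (0.707 × 0.5) = 10.6 kip/in.
5.344 ≤ 10.6 → adequate.

f_max ≈ 5.34 kip/in; adequate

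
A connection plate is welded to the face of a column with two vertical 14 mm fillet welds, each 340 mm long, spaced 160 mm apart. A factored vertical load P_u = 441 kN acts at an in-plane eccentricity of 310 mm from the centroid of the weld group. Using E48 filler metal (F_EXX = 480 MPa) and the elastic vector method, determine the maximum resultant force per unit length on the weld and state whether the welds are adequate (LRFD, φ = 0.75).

Total weld length L_w = 680 mm. Treat welds as unit-width lines.
Polar moment about centroid: J = 2[d³/12 + d(b/2)²] = 2[340³/12 + 340×80²] = 10900000 mm³.
Direct shear f_v = P/L_w = 441×10³ / 680 = 648.5 N/mm (vertical).
Torsion M = P·e = 441×10³ × 310 = 136710000 N·mm.
Critical point at (x, y) = (80, 170) from centroid. f_tx = M·y/J = 2132 N/mm; f_ty = M·x/J = 1003 N/mm.
Resultant f_max = √[f_tx² + (f_v + f_ty)²] = √[2132² + (648.5 + 1003)²] = 2697 N/mm.
Capacity per unit length: φr_n = 0.75 × 0.6 × 480 × (0.707 × 14) = 2138 N/mm.
2697 > 2138 → NOT adequate.

f_max ≈ 2700 N/mm; NOT adequate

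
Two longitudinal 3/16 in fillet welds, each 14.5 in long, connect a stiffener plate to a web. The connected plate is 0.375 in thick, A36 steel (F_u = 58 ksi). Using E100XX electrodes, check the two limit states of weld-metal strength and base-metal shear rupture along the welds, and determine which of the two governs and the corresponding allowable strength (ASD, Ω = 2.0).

R_n/Ω ≈ 115 kips (weld metal governs)

E100XX → F_EXX = 100 ksi.
t_e = 0.707 × 0.1875 = 0.1326 in; L = 29 in.
Weld metal: R_n/Ω = (1/2.0) × 0.6 × 100 × 0.1326 × 29 = 115.3 kips.
Base metal (shear rupture): R_n/Ω = (1/2.0) × 0.6 × 58 × 0.375 × 29 = 189.2 kips.
Governing: weld metal.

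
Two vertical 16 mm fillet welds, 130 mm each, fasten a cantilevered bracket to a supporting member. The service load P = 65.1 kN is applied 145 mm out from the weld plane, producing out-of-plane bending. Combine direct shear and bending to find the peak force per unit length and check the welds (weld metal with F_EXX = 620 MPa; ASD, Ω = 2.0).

L_w = 2 × 130 = 260 mm; section modulus (unit throat) S = 2 × L²/6 = 5633 mm².
Direct shear f_v = P/L_w = 65.1×10³/260 = 250.4 N/mm.
Moment M = P × e = 65.1×10³ × 145 = 9439500 N·mm; bending f_b = M/S = 1676 N/mm.
f_max = √(f_v² + f_b²) = √(250.4² + 1676²) = 1694 N/mm.
r_n/Ω = (1/2.0) × 0.6 × 620 × (0.707 × 16) = 2104 N/mm → adequate.

f_max ≈ 1690 N/mm; adequate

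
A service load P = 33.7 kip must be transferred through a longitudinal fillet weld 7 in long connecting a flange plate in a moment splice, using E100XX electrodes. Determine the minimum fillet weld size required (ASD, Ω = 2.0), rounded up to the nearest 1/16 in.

E100XX → F_EXX = 100 ksi.
Total weld length L = 7 in.
Required throat t_e = P × Ω / (0.6 F_EXX × L) = 33.7 × 2.0 / (0.6 × 100 × 7) = 0.1605 in.
Required leg w = t_e / 0.707 = 0.227 in → use 1/4 in.

w = 1/4 in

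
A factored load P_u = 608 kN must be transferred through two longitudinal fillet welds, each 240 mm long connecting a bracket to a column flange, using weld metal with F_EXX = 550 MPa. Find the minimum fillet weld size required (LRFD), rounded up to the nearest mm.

Total weld length L = 480 mm.
Required throat t_e = P_u / (φ × 0.6 F_EXX × L) = 608 / (0.75 × 0.6 × 550 × 480 × 10⁻³) = 5.118 mm.
Required leg w = t_e / 0.707 = 7.239 mm → use 8 mm.

w = 8 mm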